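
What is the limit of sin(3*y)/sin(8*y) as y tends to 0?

3/8

Substitution gives 0/0.
Divide numerator and denominator by y: sin(3y)/y → 3 and sin(8y)/y → 8, so the limit is 1·3/8 = 3/8.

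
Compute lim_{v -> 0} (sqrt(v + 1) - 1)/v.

Substitution gives 0/0. Multiply numerator and denominator by the conjugate √(1 + v) + √1.
The numerator becomes (1 + v) − 1 = v, so the expression simplifies to 1/(√(1 + v) + √1).
Letting v → 0 gives 1/(2√1) = 1/2.

1/2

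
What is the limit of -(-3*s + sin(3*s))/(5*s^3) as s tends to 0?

Direct substitution gives 0/0.
Apply L'Hôpital: lim (3*cos(3*s) - 3)/(-15*s^2), still 0/0.
Apply L'Hôpital: lim (-9*sin(3*s))/(-30*s), still 0/0.
After 3 applications of L'Hôpital's rule the quotient is (-27*cos(3*s))/(-30); substituting s = 0 gives 9/10.

9/10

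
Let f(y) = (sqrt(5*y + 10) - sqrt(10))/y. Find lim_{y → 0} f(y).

√(10)/4

Substitution gives 0/0. Multiply numerator and denominator by the conjugate √(10 + 5y) + √10.
The numerator becomes (10 + 5y) − 10 = 5y, so the expression simplifies to 5/(√(10 + 5y) + √10).
Letting y → 0 gives 5/(2√10) = √(10)/4.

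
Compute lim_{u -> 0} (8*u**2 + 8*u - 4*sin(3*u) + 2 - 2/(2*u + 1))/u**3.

Substitution gives 0/0; apply L'Hôpital's rule 3 times.
After differentiating numerator and denominator 3 times the quotient is (108*cos(3*u) + 96/(2*u + 1)^4)/(6); at u = 0 this is 34.

34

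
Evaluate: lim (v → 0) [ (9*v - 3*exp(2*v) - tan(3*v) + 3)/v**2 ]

Substitution gives 0/0 (the numerator vanishes to order 2).
Expand each term to order v^2: the coefficient of v^2 in −tan(3v) is 0 and in -3·e^(2v) is -6.
Lower-order terms cancel with the polynomial part, so the numerator is (-6)·v^2 + o(v^2), and the limit is (-6)/(1) = -6.

-6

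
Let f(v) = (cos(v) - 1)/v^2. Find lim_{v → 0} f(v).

Direct substitution gives 0/0.
Apply L'Hôpital: lim (-sin(v))/(2*v), still 0/0.
After 2 applications of L'Hôpital's rule the quotient is (-cos(v))/(2); substituting v = 0 gives -1/2.

-1/2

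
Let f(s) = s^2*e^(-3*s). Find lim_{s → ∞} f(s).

Write as s^2/e^{3s}, an ∞/∞ form.
Exponential growth dominates any polynomial, so repeated L'Hôpital (or the standard result) gives 0.

0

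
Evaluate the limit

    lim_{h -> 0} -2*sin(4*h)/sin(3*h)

-8/3

Substitution gives 0/0.
Divide numerator and denominator by h: sin(4h)/h → 4 and sin(3h)/h → 3, so the limit is -2·4/3 = -8/3.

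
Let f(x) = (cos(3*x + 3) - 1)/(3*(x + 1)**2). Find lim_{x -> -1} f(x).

-3/2

Direct substitution gives 0/0.
Apply L'Hôpital: lim (-3*sin(3*x + 3))/(6*x + 6), still 0/0.
After 2 applications of L'Hôpital's rule the quotient is (-9*cos(3*x + 3))/(6); substituting x = -1 gives -3/2.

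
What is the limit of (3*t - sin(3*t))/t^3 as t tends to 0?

Direct substitution gives 0/0.
Apply L'Hôpital: lim (3 - 3*cos(3*t))/(3*t^2), still 0/0.
Apply L'Hôpital: lim (9*sin(3*t))/(6*t), still 0/0.
After 3 applications of L'Hôpital's rule the quotient is (27*cos(3*t))/(6); substituting t = 0 gives 9/2.

9/2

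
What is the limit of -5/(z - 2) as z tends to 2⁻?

As z → 2⁻, (z - 2) → 0⁻, so (z - 2)^1 → 0⁻ and -5/(z - 2)^1 → ∞.

∞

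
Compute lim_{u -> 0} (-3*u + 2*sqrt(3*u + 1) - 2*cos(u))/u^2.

Substitution gives 0/0 (the numerator vanishes to order 2).
Expand each term to order u^2: the coefficient of u^2 in 2·√(1 + 3u) is -9/4 and in -2·cos(u) is 1.
Lower-order terms cancel with the polynomial part, so the numerator is (-5/4)·u^2 + o(u^2), and the limit is (-5/4)/(1) = -5/4.

-5/4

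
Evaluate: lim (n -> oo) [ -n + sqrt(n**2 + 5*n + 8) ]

5/2

An ∞ − ∞ form. Rationalising with the conjugate, the difference becomes (5n + 8) / (√(n^2 + 5*n + 8) + n).
For large n the denominator behaves like 2·n, so the quotient tends to 5/2 = 5/2.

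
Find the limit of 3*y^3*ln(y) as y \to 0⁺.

This is a 0·(−∞) form. Rewrite as 3·ln(y) / y^(−3) and apply L'Hôpital:
the derivative quotient is 3·(1/y) / (−3·y^(−4)) = (-3/3)·y^3 → 0.

0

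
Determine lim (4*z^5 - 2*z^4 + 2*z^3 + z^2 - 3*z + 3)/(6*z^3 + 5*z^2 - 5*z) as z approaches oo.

∞

The numerator has higher degree (5 > 3); the quotient behaves like (4/(6))·z^2 for large |z|.
As z → +∞ this diverges to ∞.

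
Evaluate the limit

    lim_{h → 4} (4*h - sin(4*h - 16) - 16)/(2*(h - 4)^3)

16/3

Direct substitution gives 0/0.
Apply L'Hôpital: lim (4 - 4*cos(4*h - 16))/(6*(h - 4)^2), still 0/0.
Apply L'Hôpital: lim (16*sin(4*h - 16))/(12*h - 48), still 0/0.
After 3 applications of L'Hôpital's rule the quotient is (64*cos(4*h - 16))/(12); substituting h = 4 gives 16/3.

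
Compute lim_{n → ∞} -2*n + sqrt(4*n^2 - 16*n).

-4

This has the form ∞ − ∞. Multiply and divide by the conjugate √(4*n^2 - 16*n) + 2n.
That gives (-16n) / (√(4*n^2 - 16*n) + 2n).
Divide numerator and denominator by n: the limit is -16/(2·2) = -4.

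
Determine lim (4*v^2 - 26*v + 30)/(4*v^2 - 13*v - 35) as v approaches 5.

14/27

Direct substitution gives 0/0, so factor. Both numerator and denominator have (v - 5) as a factor.
After cancelling, the expression reduces to (4*v - 6)/(4*v + 7).
Substituting v = 5 gives 14/27.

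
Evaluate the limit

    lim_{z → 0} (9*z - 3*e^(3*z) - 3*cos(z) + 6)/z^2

-12

Substitution gives 0/0 (the numerator vanishes to order 2).
Expand each term to order z^2: the coefficient of z^2 in -3·cos(z) is 3/2 and in -3·e^(3z) is -27/2.
Lower-order terms cancel with the polynomial part, so the numerator is (-12)·z^2 + o(z^2), and the limit is (-12)/(1) = -12.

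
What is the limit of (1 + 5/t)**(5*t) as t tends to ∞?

e^(25)

Let L be the limit and take ln: ln L = lim (5t)·ln(1 + 5/t) = lim (5t)·(5/t + O(1/t²)) = 25.
Hence L = e^(25).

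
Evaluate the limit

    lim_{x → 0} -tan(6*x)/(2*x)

Substitution gives 0/0.
Since tan(u)/u → 1 as u → 0, tan(6x)/(6x) → 1 and the limit is 6/(-2) = -3.

-3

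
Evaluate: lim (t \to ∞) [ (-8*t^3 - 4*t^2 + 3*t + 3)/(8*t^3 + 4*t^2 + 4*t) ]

Numerator and denominator both have degree 3.
Dividing every term by t^3, all lower-order terms vanish and the limit is the ratio of leading coefficients, -8/(8) = -1.

-1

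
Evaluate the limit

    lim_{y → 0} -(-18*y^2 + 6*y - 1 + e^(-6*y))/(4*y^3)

9

Direct substitution gives 0/0.
Apply L'Hôpital: lim (-36*y + 6 - 6*e^(-6*y))/(-12*y^2), still 0/0.
Apply L'Hôpital: lim (-36 + 36*e^(-6*y))/(-24*y), still 0/0.
After 3 applications of L'Hôpital's rule the quotient is (-216*e^(-6*y))/(-24); substituting y = 0 gives 9.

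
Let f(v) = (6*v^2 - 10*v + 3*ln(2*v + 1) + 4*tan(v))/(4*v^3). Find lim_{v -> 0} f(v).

7/3

Substitution gives 0/0; apply L'Hôpital's rule 3 times.
After differentiating numerator and denominator 3 times the quotient is (24*tan(v)^2/cos(v)^2 + 8/cos(v)^2 + 48/(2*v + 1)^3)/(24); at v = 0 this is 7/3.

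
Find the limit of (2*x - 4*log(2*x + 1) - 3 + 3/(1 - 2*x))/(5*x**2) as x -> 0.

4

Substitution gives 0/0; apply L'Hôpital's rule 2 times.
After differentiating numerator and denominator 2 times the quotient is (16/(2*x + 1)^2 - 24/(2*x - 1)^3)/(10); at x = 0 this is 4.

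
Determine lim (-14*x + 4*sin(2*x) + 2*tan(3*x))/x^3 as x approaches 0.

Substitution gives 0/0; apply L'Hôpital's rule 3 times.
After differentiating numerator and denominator 3 times the quotient is (-32*cos(2*x) + 324*tan(3*x)^4 + 432*tan(3*x)^2 + 108)/(6); at x = 0 this is 38/3.

38/3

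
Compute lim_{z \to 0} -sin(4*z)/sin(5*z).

Substitution gives 0/0.
Divide numerator and denominator by z: sin(4z)/z → 4 and sin(5z)/z → 5, so the limit is -1·4/5 = -4/5.

-4/5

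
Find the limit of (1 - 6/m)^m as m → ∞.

Let L be the limit and take ln: ln L = lim (m)·ln(1 - 6/m) = lim (m)·(-6/m + O(1/m²)) = -6.
Hence L = e^(-6).

e^(-6)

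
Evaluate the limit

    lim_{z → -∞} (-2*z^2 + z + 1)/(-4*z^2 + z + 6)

Numerator and denominator both have degree 2.
Dividing every term by z^2, all lower-order terms vanish and the limit is the ratio of leading coefficients, -2/(-4) = 1/2.

1/2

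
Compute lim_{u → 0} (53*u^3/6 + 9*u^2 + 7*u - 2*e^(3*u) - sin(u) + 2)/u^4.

Substitution gives 0/0; apply L'Hôpital's rule 4 times.
After differentiating numerator and denominator 4 times the quotient is (-162*e^(3*u) - sin(u))/(24); at u = 0 this is -27/4.

-27/4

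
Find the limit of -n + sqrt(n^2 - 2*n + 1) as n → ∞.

This has the form ∞ − ∞. Multiply and divide by the conjugate √(n^2 - 2*n + 1) + n.
That gives (-2n + 1) / (√(n^2 - 2*n + 1) + n).
Divide numerator and denominator by n: the limit is -2/(2·1) = -1.

-1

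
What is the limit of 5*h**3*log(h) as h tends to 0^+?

This is a 0·(−∞) form. Rewrite as 5·ln(h) / h^(−3) and apply L'Hôpital:
the derivative quotient is 5·(1/h) / (−3·h^(−4)) = (-5/3)·h^3 → 0.

0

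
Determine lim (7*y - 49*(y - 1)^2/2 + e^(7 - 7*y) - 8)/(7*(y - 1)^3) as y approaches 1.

Direct substitution gives 0/0.
Apply L'Hôpital: lim (-49*y - 7*e^(7 - 7*y) + 56)/(21*(y - 1)^2), still 0/0.
Apply L'Hôpital: lim (49*e^(7 - 7*y) - 49)/(42*y - 42), still 0/0.
After 3 applications of L'Hôpital's rule the quotient is (-343*e^(7 - 7*y))/(42); substituting y = 1 gives -49/6.

-49/6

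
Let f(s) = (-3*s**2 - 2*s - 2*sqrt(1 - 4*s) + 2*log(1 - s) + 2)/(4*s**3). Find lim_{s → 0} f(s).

11/6

Substitution gives 0/0 (the numerator vanishes to order 3).
Expand each term to order s^3: the coefficient of s^3 in -2·√(1 - 4s) is 8 and in 2·ln(1 - s) is -2/3.
Lower-order terms cancel with the polynomial part, so the numerator is (22/3)·s^3 + o(s^3), and the limit is (22/3)/(4) = 11/6.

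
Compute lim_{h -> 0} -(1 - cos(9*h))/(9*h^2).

-9/2

Substitution gives 0/0.
Use (1 − cos u)/u² → 1/2 with u = 9h: the limit is 9²/(2·(-9)) = -9/2.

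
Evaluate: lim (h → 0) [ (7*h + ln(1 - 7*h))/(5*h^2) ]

-49/10

Direct substitution gives 0/0.
Apply L'Hôpital: lim (7 - 7/(1 - 7*h))/(10*h), still 0/0.
After 2 applications of L'Hôpital's rule the quotient is (-49/(1 - 7*h)^2)/(10); substituting h = 0 gives -49/10.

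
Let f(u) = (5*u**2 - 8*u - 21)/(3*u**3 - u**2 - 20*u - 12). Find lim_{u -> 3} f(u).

2/5

Since u = 3 makes numerator and denominator zero, (u - 3) divides both.
Cancelling it gives (5*u + 7)/(3*u^2 + 8*u + 4); now plug in u = 3 to get 2/5.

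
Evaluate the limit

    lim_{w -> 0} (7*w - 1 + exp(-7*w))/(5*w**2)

49/10

Direct substitution gives 0/0.
Apply L'Hôpital: lim (7 - 7*e^(-7*w))/(10*w), still 0/0.
After 2 applications of L'Hôpital's rule the quotient is (49*e^(-7*w))/(10); substituting w = 0 gives 49/10.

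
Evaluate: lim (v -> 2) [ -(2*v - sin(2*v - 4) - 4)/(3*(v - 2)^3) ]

-4/9

Direct substitution gives 0/0.
Apply L'Hôpital: lim (2 - 2*cos(2*v - 4))/(-9*(v - 2)^2), still 0/0.
Apply L'Hôpital: lim (4*sin(2*v - 4))/(36 - 18*v), still 0/0.
After 3 applications of L'Hôpital's rule the quotient is (8*cos(2*v - 4))/(-18); substituting v = 2 gives -4/9.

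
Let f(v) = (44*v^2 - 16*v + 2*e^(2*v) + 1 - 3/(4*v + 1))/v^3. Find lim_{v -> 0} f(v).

Substitution gives 0/0 (the numerator vanishes to order 3).
Expand each term to order v^3: the coefficient of v^3 in 2·e^(2v) is 8/3 and in -3·1/(1 + 4v) is 192.
Lower-order terms cancel with the polynomial part, so the numerator is (584/3)·v^3 + o(v^3), and the limit is (584/3)/(1) = 584/3.

584/3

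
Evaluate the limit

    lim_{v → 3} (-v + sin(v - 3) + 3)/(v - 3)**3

Direct substitution gives 0/0.
Apply L'Hôpital: lim (cos(v - 3) - 1)/(3*(v - 3)^2), still 0/0.
Apply L'Hôpital: lim (-sin(v - 3))/(6*v - 18), still 0/0.
After 3 applications of L'Hôpital's rule the quotient is (-cos(v - 3))/(6); substituting v = 3 gives -1/6.

-1/6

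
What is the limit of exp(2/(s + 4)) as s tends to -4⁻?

As s → -4⁻, 2/(s + 4) → −∞, so e^(2/(s + 4)) → 0.

0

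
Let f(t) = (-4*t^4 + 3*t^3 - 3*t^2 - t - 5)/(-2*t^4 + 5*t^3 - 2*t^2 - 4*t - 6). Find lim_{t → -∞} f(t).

Numerator and denominator both have degree 4.
Dividing every term by t^4, all lower-order terms vanish and the limit is the ratio of leading coefficients, -4/(-2) = 2.

2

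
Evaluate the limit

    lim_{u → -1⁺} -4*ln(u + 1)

As u → -1⁺, u + 1 → 0⁺ and ln(u + 1) → −∞.
Multiplying by -4 gives ∞.

∞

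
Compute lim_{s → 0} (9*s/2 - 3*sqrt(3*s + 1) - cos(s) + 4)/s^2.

31/8

Substitution gives 0/0; apply L'Hôpital's rule 2 times.
After differentiating numerator and denominator 2 times the quotient is (cos(s) + 27/(4*(3*s + 1)^(3/2)))/(2); at s = 0 this is 31/8.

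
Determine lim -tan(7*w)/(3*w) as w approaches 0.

-7/3

Substitution gives 0/0.
Since tan(u)/u → 1 as u → 0, tan(7w)/(7w) → 1 and the limit is 7/(-3) = -7/3.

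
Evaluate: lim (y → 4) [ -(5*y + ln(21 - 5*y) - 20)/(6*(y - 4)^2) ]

Direct substitution gives 0/0.
Apply L'Hôpital: lim (5 - 5/(21 - 5*y))/(48 - 12*y), still 0/0.
After 2 applications of L'Hôpital's rule the quotient is (-25/(21 - 5*y)^2)/(-12); substituting y = 4 gives 25/12.

25/12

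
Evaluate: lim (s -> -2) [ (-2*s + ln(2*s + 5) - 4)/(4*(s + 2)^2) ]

Direct substitution gives 0/0.
Apply L'Hôpital: lim (-2 + 2/(2*s + 5))/(8*s + 16), still 0/0.
After 2 applications of L'Hôpital's rule the quotient is (-4/(2*s + 5)^2)/(8); substituting s = -2 gives -1/2.

-1/2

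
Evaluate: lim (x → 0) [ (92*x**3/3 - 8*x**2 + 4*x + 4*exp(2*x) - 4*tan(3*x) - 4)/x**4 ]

8/3

Substitution gives 0/0; apply L'Hôpital's rule 4 times.
After differentiating numerator and denominator 4 times the quotient is (64*e^(2*x) - 7776*tan(3*x)^5 - 12960*tan(3*x)^3 - 5184*tan(3*x))/(24); at x = 0 this is 8/3.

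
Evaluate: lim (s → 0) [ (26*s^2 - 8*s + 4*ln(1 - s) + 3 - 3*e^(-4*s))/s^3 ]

92/3

Substitution gives 0/0; apply L'Hôpital's rule 3 times.
After differentiating numerator and denominator 3 times the quotient is (192*e^(-4*s) + 8/(s - 1)^3)/(6); at s = 0 this is 92/3.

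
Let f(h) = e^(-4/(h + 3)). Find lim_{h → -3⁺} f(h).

As h → -3⁺, -4/(h + 3) → −∞, so e^(-4/(h + 3)) → 0.

0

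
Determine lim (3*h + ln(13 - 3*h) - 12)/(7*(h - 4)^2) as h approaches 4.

-9/14

Direct substitution gives 0/0.
Apply L'Hôpital: lim (3 - 3/(13 - 3*h))/(14*h - 56), still 0/0.
After 2 applications of L'Hôpital's rule the quotient is (-9/(13 - 3*h)^2)/(14); substituting h = 4 gives -9/14.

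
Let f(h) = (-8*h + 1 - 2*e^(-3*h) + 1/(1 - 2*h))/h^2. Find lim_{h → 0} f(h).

Substitution gives 0/0; apply L'Hôpital's rule 2 times.
After differentiating numerator and denominator 2 times the quotient is (-18*e^(-3*h) - 8/(2*h - 1)^3)/(2); at h = 0 this is -5.

-5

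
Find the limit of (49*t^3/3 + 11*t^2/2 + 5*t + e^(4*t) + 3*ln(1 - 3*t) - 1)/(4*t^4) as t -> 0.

Substitution gives 0/0 (the numerator vanishes to order 4).
Expand each term to order t^4: the coefficient of t^4 in 3·ln(1 - 3t) is -243/4 and in e^(4t) is 32/3.
Lower-order terms cancel with the polynomial part, so the numerator is (-601/12)·t^4 + o(t^4), and the limit is (-601/12)/(4) = -601/48.

-601/48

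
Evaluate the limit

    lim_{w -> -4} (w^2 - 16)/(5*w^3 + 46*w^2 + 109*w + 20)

Since w = -4 makes numerator and denominator zero, (w + 4) divides both.
Cancelling it gives (w - 4)/(5*w^2 + 26*w + 5); now plug in w = -4 to get 8/19.

8/19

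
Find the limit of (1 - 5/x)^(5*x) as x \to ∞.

Let L be the limit and take ln: ln L = lim (5x)·ln(1 - 5/x) = lim (5x)·(-5/x + O(1/x²)) = -25.
Hence L = e^(-25).

e^(-25)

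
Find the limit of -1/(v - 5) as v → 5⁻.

As v → 5⁻, (v - 5) → 0⁻, so (v - 5)^1 → 0⁻ and -1/(v - 5)^1 → ∞.

∞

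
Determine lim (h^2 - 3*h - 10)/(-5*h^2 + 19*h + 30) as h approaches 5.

-7/31

Since h = 5 makes numerator and denominator zero, (h - 5) divides both.
Cancelling it gives (h + 2)/(-5*h - 6); now plug in h = 5 to get -7/31.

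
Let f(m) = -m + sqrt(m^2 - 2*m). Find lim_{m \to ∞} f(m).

This has the form ∞ − ∞. Multiply and divide by the conjugate √(m^2 - 2*m) + m.
That gives (-2m) / (√(m^2 - 2*m) + m).
Divide numerator and denominator by m: the limit is -2/(2·1) = -1.

-1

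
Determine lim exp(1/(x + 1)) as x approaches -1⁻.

As x → -1⁻, 1/(x + 1) → −∞, so e^(1/(x + 1)) → 0.

0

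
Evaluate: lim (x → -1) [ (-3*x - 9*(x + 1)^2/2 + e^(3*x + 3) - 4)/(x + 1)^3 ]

9/2

Direct substitution gives 0/0.
Apply L'Hôpital: lim (-9*x + 3*e^(3*x + 3) - 12)/(3*(x + 1)^2), still 0/0.
Apply L'Hôpital: lim (9*e^(3*x + 3) - 9)/(6*x + 6), still 0/0.
After 3 applications of L'Hôpital's rule the quotient is (27*e^(3*x + 3))/(6); substituting x = -1 gives 9/2.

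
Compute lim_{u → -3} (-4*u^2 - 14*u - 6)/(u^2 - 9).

Direct substitution gives 0/0, so factor. Both numerator and denominator have (u + 3) as a factor.
After cancelling, the expression reduces to (-4*u - 2)/(u - 3).
Substituting u = -3 gives -5/3.

-5/3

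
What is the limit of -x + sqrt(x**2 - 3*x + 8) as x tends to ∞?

An ∞ − ∞ form. Rationalising with the conjugate, the difference becomes (-3x + 8) / (√(x^2 - 3*x + 8) + x).
For large x the denominator behaves like 2·x, so the quotient tends to -3/2 = -3/2.

-3/2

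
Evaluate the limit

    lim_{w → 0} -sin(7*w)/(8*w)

-7/8

Substitution gives 0/0.
Write it as (7/(-8))·sin(7w)/(7w); since sin(u)/u → 1, the limit is -7/8.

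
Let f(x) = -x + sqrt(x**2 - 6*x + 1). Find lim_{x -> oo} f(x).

-3

An ∞ − ∞ form. Rationalising with the conjugate, the difference becomes (-6x + 1) / (√(x^2 - 6*x + 1) + x).
For large x the denominator behaves like 2·x, so the quotient tends to -6/2 = -3.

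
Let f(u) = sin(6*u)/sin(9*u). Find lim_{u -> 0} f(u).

Substitution gives 0/0.
Divide numerator and denominator by u: sin(6u)/u → 6 and sin(9u)/u → 9, so the limit is 1·6/9 = 2/3.

2/3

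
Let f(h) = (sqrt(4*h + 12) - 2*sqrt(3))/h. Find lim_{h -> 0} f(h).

√(3)/3

A 0/0 form; rationalise with √(12 + 4h) + √12. This collapses the numerator to 4h, leaving 4/(√(12 + 4h) + √12) → 4/(2√12) = √(3)/3.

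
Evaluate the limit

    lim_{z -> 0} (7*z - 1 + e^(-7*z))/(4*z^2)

49/8

Direct substitution gives 0/0.
Apply L'Hôpital: lim (7 - 7*e^(-7*z))/(8*z), still 0/0.
After 2 applications of L'Hôpital's rule the quotient is (49*e^(-7*z))/(8); substituting z = 0 gives 49/8.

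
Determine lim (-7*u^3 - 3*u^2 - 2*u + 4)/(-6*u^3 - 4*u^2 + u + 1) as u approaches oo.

7/6

Numerator and denominator both have degree 3.
Dividing every term by u^3, all lower-order terms vanish and the limit is the ratio of leading coefficients, -7/(-6) = 7/6.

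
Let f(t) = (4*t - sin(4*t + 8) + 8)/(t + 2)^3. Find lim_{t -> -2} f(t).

Direct substitution gives 0/0.
Apply L'Hôpital: lim (4 - 4*cos(4*t + 8))/(3*(t + 2)^2), still 0/0.
Apply L'Hôpital: lim (16*sin(4*t + 8))/(6*t + 12), still 0/0.
After 3 applications of L'Hôpital's rule the quotient is (64*cos(4*t + 8))/(6); substituting t = -2 gives 32/3.

32/3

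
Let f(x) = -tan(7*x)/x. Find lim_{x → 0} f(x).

Substitution gives 0/0.
Since tan(u)/u → 1 as u → 0, tan(7x)/(7x) → 1 and the limit is 7/(-1) = -7.

-7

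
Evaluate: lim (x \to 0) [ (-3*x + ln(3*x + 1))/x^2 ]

Direct substitution gives 0/0.
Apply L'Hôpital: lim (-3 + 3/(3*x + 1))/(2*x), still 0/0.
After 2 applications of L'Hôpital's rule the quotient is (-9/(3*x + 1)^2)/(2); substituting x = 0 gives -9/2.

-9/2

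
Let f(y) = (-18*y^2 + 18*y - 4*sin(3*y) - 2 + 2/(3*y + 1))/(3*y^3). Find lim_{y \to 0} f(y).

-12

Substitution gives 0/0 (the numerator vanishes to order 3).
Expand each term to order y^3: the coefficient of y^3 in -4·sin(3y) is 18 and in 2·1/(1 + 3y) is -54.
Lower-order terms cancel with the polynomial part, so the numerator is (-36)·y^3 + o(y^3), and the limit is (-36)/(3) = -12.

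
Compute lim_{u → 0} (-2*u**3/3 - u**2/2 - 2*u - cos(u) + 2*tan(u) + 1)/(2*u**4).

-1/48

Substitution gives 0/0; apply L'Hôpital's rule 4 times.
After differentiating numerator and denominator 4 times the quotient is (-cos(u) + 48*tan(u)^5 + 80*tan(u)^3 + 32*tan(u))/(48); at u = 0 this is -1/48.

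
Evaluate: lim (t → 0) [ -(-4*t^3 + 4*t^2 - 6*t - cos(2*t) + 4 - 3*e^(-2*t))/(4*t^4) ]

2/3

Substitution gives 0/0; apply L'Hôpital's rule 4 times.
After differentiating numerator and denominator 4 times the quotient is (-16*cos(2*t) - 48*e^(-2*t))/(-96); at t = 0 this is 2/3.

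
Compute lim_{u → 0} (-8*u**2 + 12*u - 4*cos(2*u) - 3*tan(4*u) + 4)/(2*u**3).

Substitution gives 0/0; apply L'Hôpital's rule 3 times.
After differentiating numerator and denominator 3 times the quotient is (-32*sin(2*u) - 1152*tan(4*u)^4 - 1536*tan(4*u)^2 - 384)/(12); at u = 0 this is -32.

-32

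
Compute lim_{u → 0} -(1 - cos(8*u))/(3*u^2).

-32/3

Substitution gives 0/0.
Use (1 − cos θ)/θ² → 1/2 with θ = 8u: the limit is 8²/(2·(-3)) = -32/3.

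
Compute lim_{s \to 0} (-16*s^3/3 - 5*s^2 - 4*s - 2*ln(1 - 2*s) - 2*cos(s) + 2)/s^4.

Substitution gives 0/0 (the numerator vanishes to order 4).
Expand each term to order s^4: the coefficient of s^4 in -2·ln(1 - 2s) is 8 and in -2·cos(s) is -1/12.
Lower-order terms cancel with the polynomial part, so the numerator is (95/12)·s^4 + o(s^4), and the limit is (95/12)/(1) = 95/12.

95/12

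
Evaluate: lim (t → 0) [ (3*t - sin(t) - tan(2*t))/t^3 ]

-5/2

Substitution gives 0/0; apply L'Hôpital's rule 3 times.
After differentiating numerator and denominator 3 times the quotient is (cos(t) - 48*tan(2*t)^4 - 64*tan(2*t)^2 - 16)/(6); at t = 0 this is -5/2.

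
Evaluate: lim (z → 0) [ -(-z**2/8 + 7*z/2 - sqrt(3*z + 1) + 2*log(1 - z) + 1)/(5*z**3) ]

Substitution gives 0/0; apply L'Hôpital's rule 3 times.
After differentiating numerator and denominator 3 times the quotient is (-81/(8*(3*z + 1)^(5/2)) + 4/(z - 1)^3)/(-30); at z = 0 this is 113/240.

113/240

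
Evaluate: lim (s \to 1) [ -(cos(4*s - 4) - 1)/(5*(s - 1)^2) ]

Direct substitution gives 0/0.
Apply L'Hôpital: lim (-4*sin(4*s - 4))/(10 - 10*s), still 0/0.
After 2 applications of L'Hôpital's rule the quotient is (-16*cos(4*s - 4))/(-10); substituting s = 1 gives 8/5.

8/5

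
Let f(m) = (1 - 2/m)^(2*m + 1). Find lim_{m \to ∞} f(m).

Let L be the limit and take ln: ln L = lim (2m + 1)·ln(1 - 2/m) = lim (2m + 1)·(-2/m + O(1/m²)) = -4.
Hence L = e^(-4).

e^(-4)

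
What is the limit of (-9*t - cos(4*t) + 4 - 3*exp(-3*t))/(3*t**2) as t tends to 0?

Substitution gives 0/0; apply L'Hôpital's rule 2 times.
After differentiating numerator and denominator 2 times the quotient is (16*cos(4*t) - 27*e^(-3*t))/(6); at t = 0 this is -11/6.

-11/6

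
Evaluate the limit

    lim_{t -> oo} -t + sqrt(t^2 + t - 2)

This has the form ∞ − ∞. Multiply and divide by the conjugate √(t^2 + t - 2) + t.
That gives (t - 2) / (√(t^2 + t - 2) + t).
Divide numerator and denominator by t: the limit is 1/(2·1) = 1/2.

1/2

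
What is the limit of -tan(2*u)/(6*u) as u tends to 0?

-1/3

Substitution gives 0/0.
Since tan(θ)/θ → 1 as θ → 0, tan(2u)/(2u) → 1 and the limit is 2/(-6) = -1/3.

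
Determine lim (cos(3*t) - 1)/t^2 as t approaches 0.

Direct substitution gives 0/0.
Apply L'Hôpital: lim (-3*sin(3*t))/(2*t), still 0/0.
After 2 applications of L'Hôpital's rule the quotient is (-9*cos(3*t))/(2); substituting t = 0 gives -9/2.

-9/2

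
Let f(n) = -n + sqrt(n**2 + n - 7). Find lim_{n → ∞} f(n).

An ∞ − ∞ form. Rationalising with the conjugate, the difference becomes (n - 7) / (√(n^2 + n - 7) + n).
For large n the denominator behaves like 2·n, so the quotient tends to 1/2 = 1/2.

1/2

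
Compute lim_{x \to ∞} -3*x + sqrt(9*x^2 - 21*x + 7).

This has the form ∞ − ∞. Multiply and divide by the conjugate √(9*x^2 - 21*x + 7) + 3x.
That gives (-21x + 7) / (√(9*x^2 - 21*x + 7) + 3x).
Divide numerator and denominator by x: the limit is -21/(2·3) = -7/2.

-7/2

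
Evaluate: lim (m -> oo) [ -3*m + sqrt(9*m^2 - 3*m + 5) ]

-1/2

This has the form ∞ − ∞. Multiply and divide by the conjugate √(9*m^2 - 3*m + 5) + 3m.
That gives (-3m + 5) / (√(9*m^2 - 3*m + 5) + 3m).
Divide numerator and denominator by m: the limit is -3/(2·3) = -1/2.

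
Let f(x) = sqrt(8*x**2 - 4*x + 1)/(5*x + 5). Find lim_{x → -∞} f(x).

For large |x|, √(8*x^2 - 4*x + 1) ≈ √8·|x| and the denominator ≈ 5x.
Since x → −∞, |x| = −x, giving −√8/(5) = -2*√(2)/5.

-2*√(2)/5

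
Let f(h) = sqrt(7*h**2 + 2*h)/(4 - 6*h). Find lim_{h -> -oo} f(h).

√(7)/6

For large |h|, √(7*h^2 + 2*h) ≈ √7·|h| and the denominator ≈ -6h.
Since h → −∞, |h| = −h, giving −√7/(-6) = √(7)/6.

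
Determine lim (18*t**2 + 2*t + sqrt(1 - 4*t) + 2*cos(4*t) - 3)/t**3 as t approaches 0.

Substitution gives 0/0; apply L'Hôpital's rule 3 times.
After differentiating numerator and denominator 3 times the quotient is (128*sin(4*t) - 24/(1 - 4*t)^(5/2))/(6); at t = 0 this is -4.

-4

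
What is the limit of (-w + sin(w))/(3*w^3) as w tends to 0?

Direct substitution gives 0/0.
Apply L'Hôpital: lim (cos(w) - 1)/(9*w^2), still 0/0.
Apply L'Hôpital: lim (-sin(w))/(18*w), still 0/0.
After 3 applications of L'Hôpital's rule the quotient is (-cos(w))/(18); substituting w = 0 gives -1/18.

-1/18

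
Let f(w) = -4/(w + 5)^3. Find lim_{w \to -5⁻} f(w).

∞

As w → -5⁻, (w + 5) → 0⁻, so (w + 5)^3 → 0⁻ and -4/(w + 5)^3 → ∞.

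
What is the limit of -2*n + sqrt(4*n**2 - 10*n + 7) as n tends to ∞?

-5/2

An ∞ − ∞ form. Rationalising with the conjugate, the difference becomes (-10n + 7) / (√(4*n^2 - 10*n + 7) + 2n).
For large n the denominator behaves like 2·2n, so the quotient tends to -10/4 = -5/2.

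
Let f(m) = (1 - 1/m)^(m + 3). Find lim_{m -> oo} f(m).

e^(-1)

Write it as [(1 - 1/m)^m]^(1) · (1 - 1/m)^(3). The bracketed term tends to e^(-1) and the second factor to 1, so the limit is e^(-1).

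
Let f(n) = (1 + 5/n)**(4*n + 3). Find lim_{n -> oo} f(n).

e^(20)

The base → 1 and the exponent → ∞: a 1^∞ form.
Take logarithms: (4n + 3)·ln(1 + 5/n). Since ln(1+u) ~ u for small u, this behaves like (4n)·(5/n) → 20.
So the limit is e^(20).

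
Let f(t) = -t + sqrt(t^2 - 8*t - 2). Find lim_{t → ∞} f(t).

This has the form ∞ − ∞. Multiply and divide by the conjugate √(t^2 - 8*t - 2) + t.
That gives (-8t - 2) / (√(t^2 - 8*t - 2) + t).
Divide numerator and denominator by t: the limit is -8/(2·1) = -4.

-4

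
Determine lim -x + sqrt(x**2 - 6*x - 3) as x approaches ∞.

An ∞ − ∞ form. Rationalising with the conjugate, the difference becomes (-6x - 3) / (√(x^2 - 6*x - 3) + x).
For large x the denominator behaves like 2·x, so the quotient tends to -6/2 = -3.

-3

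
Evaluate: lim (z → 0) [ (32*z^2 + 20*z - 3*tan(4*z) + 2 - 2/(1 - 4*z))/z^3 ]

Substitution gives 0/0 (the numerator vanishes to order 3).
Expand each term to order z^3: the coefficient of z^3 in -2·1/(1 - 4z) is -128 and in -3·tan(4z) is -64.
Lower-order terms cancel with the polynomial part, so the numerator is (-192)·z^3 + o(z^3), and the limit is (-192)/(1) = -192.

-192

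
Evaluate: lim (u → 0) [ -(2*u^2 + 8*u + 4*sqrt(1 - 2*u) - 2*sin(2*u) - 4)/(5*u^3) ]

Substitution gives 0/0 (the numerator vanishes to order 3).
Expand each term to order u^3: the coefficient of u^3 in -2·sin(2u) is 8/3 and in 4·√(1 - 2u) is -2.
Lower-order terms cancel with the polynomial part, so the numerator is (2/3)·u^3 + o(u^3), and the limit is (2/3)/(-5) = -2/15.

-2/15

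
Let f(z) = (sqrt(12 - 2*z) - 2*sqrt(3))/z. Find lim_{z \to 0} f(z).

A 0/0 form; rationalise with √(12 - 2z) + √12. This collapses the numerator to -2z, leaving -2/(√(12 - 2z) + √12) → -2/(2√12) = -√(3)/6.

-√(3)/6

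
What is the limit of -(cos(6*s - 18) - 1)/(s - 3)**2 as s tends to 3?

18

Direct substitution gives 0/0.
Apply L'Hôpital: lim (-6*sin(6*s - 18))/(6 - 2*s), still 0/0.
After 2 applications of L'Hôpital's rule the quotient is (-36*cos(6*s - 18))/(-2); substituting s = 3 gives 18.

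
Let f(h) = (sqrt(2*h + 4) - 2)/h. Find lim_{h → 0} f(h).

Substitution gives 0/0. Multiply numerator and denominator by the conjugate √(4 + 2h) + √4.
The numerator becomes (4 + 2h) − 4 = 2h, so the expression simplifies to 2/(√(4 + 2h) + √4).
Letting h → 0 gives 2/(2√4) = 1/2.

1/2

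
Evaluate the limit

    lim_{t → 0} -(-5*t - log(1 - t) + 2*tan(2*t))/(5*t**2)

Substitution gives 0/0; apply L'Hôpital's rule 2 times.
After differentiating numerator and denominator 2 times the quotient is (16*tan(2*t)/cos(2*t)^2 + (t - 1)^(-2))/(-10); at t = 0 this is -1/10.

-1/10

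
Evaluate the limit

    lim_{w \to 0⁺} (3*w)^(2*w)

1

Base → 0⁺ and exponent → 0⁺: a 0^0 form.
Take logs: 2w·ln(3w). This is 0·(−∞); rewriting as ln(3w)/(1/(2w)) and applying L'Hôpital gives 0.
Hence the limit is e^0 = 1.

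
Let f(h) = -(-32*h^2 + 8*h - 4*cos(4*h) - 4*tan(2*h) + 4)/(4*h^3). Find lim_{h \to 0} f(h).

8/3

Substitution gives 0/0 (the numerator vanishes to order 3).
Expand each term to order h^3: the coefficient of h^3 in -4·cos(4h) is 0 and in -4·tan(2h) is -32/3.
Lower-order terms cancel with the polynomial part, so the numerator is (-32/3)·h^3 + o(h^3), and the limit is (-32/3)/(-4) = 8/3.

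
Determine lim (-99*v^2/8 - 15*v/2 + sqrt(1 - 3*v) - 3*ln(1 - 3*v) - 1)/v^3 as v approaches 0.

405/16

Substitution gives 0/0 (the numerator vanishes to order 3).
Expand each term to order v^3: the coefficient of v^3 in √(1 - 3v) is -27/16 and in -3·ln(1 - 3v) is 27.
Lower-order terms cancel with the polynomial part, so the numerator is (405/16)·v^3 + o(v^3), and the limit is (405/16)/(1) = 405/16.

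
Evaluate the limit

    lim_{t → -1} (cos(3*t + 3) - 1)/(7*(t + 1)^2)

Direct substitution gives 0/0.
Apply L'Hôpital: lim (-3*sin(3*t + 3))/(14*t + 14), still 0/0.
After 2 applications of L'Hôpital's rule the quotient is (-9*cos(3*t + 3))/(14); substituting t = -1 gives -9/14.

-9/14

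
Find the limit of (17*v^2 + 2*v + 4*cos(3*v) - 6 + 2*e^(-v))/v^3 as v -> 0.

Substitution gives 0/0 (the numerator vanishes to order 3).
Expand each term to order v^3: the coefficient of v^3 in 2·e^(-v) is -1/3 and in 4·cos(3v) is 0.
Lower-order terms cancel with the polynomial part, so the numerator is (-1/3)·v^3 + o(v^3), and the limit is (-1/3)/(1) = -1/3.

-1/3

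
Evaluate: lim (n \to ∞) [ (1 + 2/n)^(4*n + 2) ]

e^(8)

Let L be the limit and take ln: ln L = lim (4n + 2)·ln(1 + 2/n) = lim (4n + 2)·(2/n + O(1/n²)) = 8.
Hence L = e^(8).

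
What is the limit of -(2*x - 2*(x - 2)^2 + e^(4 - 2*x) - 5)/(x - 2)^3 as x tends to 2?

Direct substitution gives 0/0.
Apply L'Hôpital: lim (-4*x - 2*e^(4 - 2*x) + 10)/(-3*(x - 2)^2), still 0/0.
Apply L'Hôpital: lim (4*e^(4 - 2*x) - 4)/(12 - 6*x), still 0/0.
After 3 applications of L'Hôpital's rule the quotient is (-8*e^(4 - 2*x))/(-6); substituting x = 2 gives 4/3.

4/3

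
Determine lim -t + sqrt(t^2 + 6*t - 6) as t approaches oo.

3

This has the form ∞ − ∞. Multiply and divide by the conjugate √(t^2 + 6*t - 6) + t.
That gives (6t - 6) / (√(t^2 + 6*t - 6) + t).
Divide numerator and denominator by t: the limit is 6/(2·1) = 3.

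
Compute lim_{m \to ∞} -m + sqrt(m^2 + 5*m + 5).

This has the form ∞ − ∞. Multiply and divide by the conjugate √(m^2 + 5*m + 5) + m.
That gives (5m + 5) / (√(m^2 + 5*m + 5) + m).
Divide numerator and denominator by m: the limit is 5/(2·1) = 5/2.

5/2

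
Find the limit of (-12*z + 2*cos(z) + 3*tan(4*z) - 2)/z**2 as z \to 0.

-1

Substitution gives 0/0; apply L'Hôpital's rule 2 times.
After differentiating numerator and denominator 2 times the quotient is (-2*cos(z) + 96*tan(4*z)/cos(4*z)^2)/(2); at z = 0 this is -1.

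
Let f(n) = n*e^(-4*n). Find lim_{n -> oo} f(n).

Write as n^1/e^{4n}, an ∞/∞ form.
Exponential growth dominates any polynomial, so repeated L'Hôpital (or the standard result) gives 0.

0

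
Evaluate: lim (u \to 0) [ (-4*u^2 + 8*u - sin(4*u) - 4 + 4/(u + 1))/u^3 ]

Substitution gives 0/0 (the numerator vanishes to order 3).
Expand each term to order u^3: the coefficient of u^3 in −sin(4u) is 32/3 and in 4·1/(1 + u) is -4.
Lower-order terms cancel with the polynomial part, so the numerator is (20/3)·u^3 + o(u^3), and the limit is (20/3)/(1) = 20/3.

20/3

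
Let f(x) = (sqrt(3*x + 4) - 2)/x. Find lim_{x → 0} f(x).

3/4

Substitution gives 0/0. Multiply numerator and denominator by the conjugate √(4 + 3x) + √4.
The numerator becomes (4 + 3x) − 4 = 3x, so the expression simplifies to 3/(√(4 + 3x) + √4).
Letting x → 0 gives 3/(2√4) = 3/4.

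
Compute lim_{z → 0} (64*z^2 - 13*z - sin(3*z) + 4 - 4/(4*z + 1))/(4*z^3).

Substitution gives 0/0 (the numerator vanishes to order 3).
Expand each term to order z^3: the coefficient of z^3 in -4·1/(1 + 4z) is 256 and in −sin(3z) is 9/2.
Lower-order terms cancel with the polynomial part, so the numerator is (521/2)·z^3 + o(z^3), and the limit is (521/2)/(4) = 521/8.

521/8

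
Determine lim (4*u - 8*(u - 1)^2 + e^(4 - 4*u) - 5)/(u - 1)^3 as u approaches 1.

-32/3

Direct substitution gives 0/0.
Apply L'Hôpital: lim (-16*u - 4*e^(4 - 4*u) + 20)/(3*(u - 1)^2), still 0/0.
Apply L'Hôpital: lim (16*e^(4 - 4*u) - 16)/(6*u - 6), still 0/0.
After 3 applications of L'Hôpital's rule the quotient is (-64*e^(4 - 4*u))/(6); substituting u = 1 gives -32/3.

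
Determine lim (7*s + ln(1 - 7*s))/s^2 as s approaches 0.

-49/2

Direct substitution gives 0/0.
Apply L'Hôpital: lim (7 - 7/(1 - 7*s))/(2*s), still 0/0.
After 2 applications of L'Hôpital's rule the quotient is (-49/(1 - 7*s)^2)/(2); substituting s = 0 gives -49/2.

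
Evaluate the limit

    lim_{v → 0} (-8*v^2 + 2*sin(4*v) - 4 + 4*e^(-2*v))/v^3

-80/3

Substitution gives 0/0 (the numerator vanishes to order 3).
Expand each term to order v^3: the coefficient of v^3 in 2·sin(4v) is -64/3 and in 4·e^(-2v) is -16/3.
Lower-order terms cancel with the polynomial part, so the numerator is (-80/3)·v^3 + o(v^3), and the limit is (-80/3)/(1) = -80/3.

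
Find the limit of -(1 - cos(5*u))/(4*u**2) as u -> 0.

Substitution gives 0/0.
Use (1 − cos θ)/θ² → 1/2 with θ = 5u: the limit is 5²/(2·(-4)) = -25/8.

-25/8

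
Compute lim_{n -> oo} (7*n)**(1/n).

Base → ∞ and exponent → 0: an ∞^0 form.
Take logs: (1/n)·ln(7·n^1) = (ln 7 + 1·ln n)/n → 0.
So the limit is e^0 = 1.

1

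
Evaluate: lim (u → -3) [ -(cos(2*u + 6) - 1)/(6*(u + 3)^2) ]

1/3

Direct substitution gives 0/0.
Apply L'Hôpital: lim (-2*sin(2*u + 6))/(-12*u - 36), still 0/0.
After 2 applications of L'Hôpital's rule the quotient is (-4*cos(2*u + 6))/(-12); substituting u = -3 gives 1/3.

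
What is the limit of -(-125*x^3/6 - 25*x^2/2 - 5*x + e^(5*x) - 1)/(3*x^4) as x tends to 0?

-625/72

Direct substitution gives 0/0.
Apply L'Hôpital: lim (-125*x^2/2 - 25*x + 5*e^(5*x) - 5)/(-12*x^3), still 0/0.
Apply L'Hôpital: lim (-125*x + 25*e^(5*x) - 25)/(-36*x^2), still 0/0.
Apply L'Hôpital: lim (125*e^(5*x) - 125)/(-72*x), still 0/0.
After 4 applications of L'Hôpital's rule the quotient is (625*e^(5*x))/(-72); substituting x = 0 gives -625/72.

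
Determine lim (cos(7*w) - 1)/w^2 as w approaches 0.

Direct substitution gives 0/0.
Apply L'Hôpital: lim (-7*sin(7*w))/(2*w), still 0/0.
After 2 applications of L'Hôpital's rule the quotient is (-49*cos(7*w))/(2); substituting w = 0 gives -49/2.

-49/2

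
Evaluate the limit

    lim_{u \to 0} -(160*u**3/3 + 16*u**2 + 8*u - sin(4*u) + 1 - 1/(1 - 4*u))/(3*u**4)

Substitution gives 0/0; apply L'Hôpital's rule 4 times.
After differentiating numerator and denominator 4 times the quotient is (-256*sin(4*u) + 6144/(4*u - 1)^5)/(-72); at u = 0 this is 256/3.

256/3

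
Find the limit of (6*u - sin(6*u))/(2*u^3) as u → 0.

18

Direct substitution gives 0/0.
Apply L'Hôpital: lim (6 - 6*cos(6*u))/(6*u^2), still 0/0.
Apply L'Hôpital: lim (36*sin(6*u))/(12*u), still 0/0.
After 3 applications of L'Hôpital's rule the quotient is (216*cos(6*u))/(12); substituting u = 0 gives 18.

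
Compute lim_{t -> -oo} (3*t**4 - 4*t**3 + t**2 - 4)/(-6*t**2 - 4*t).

-∞

The numerator has higher degree (4 > 2); the quotient behaves like (3/(-6))·t^2 for large |t|.
As t → −∞ this diverges to -∞.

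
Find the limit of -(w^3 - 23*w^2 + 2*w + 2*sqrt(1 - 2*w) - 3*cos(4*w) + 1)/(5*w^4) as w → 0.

133/20

Substitution gives 0/0 (the numerator vanishes to order 4).
Expand each term to order w^4: the coefficient of w^4 in -3·cos(4w) is -32 and in 2·√(1 - 2w) is -5/4.
Lower-order terms cancel with the polynomial part, so the numerator is (-133/4)·w^4 + o(w^4), and the limit is (-133/4)/(-5) = 133/20.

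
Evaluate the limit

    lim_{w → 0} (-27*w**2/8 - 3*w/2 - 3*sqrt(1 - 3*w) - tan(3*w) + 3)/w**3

-63/16

Substitution gives 0/0; apply L'Hôpital's rule 3 times.
After differentiating numerator and denominator 3 times the quotient is (27*(64*(1 - 3*w)^(5/2)*(cos(6*w) - 2)/(cos(6*w) + 1)^2 + 9)/(8*(1 - 3*w)^(5/2)))/(6); at w = 0 this is -63/16.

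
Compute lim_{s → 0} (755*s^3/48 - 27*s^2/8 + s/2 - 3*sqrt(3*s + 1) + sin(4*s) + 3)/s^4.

1215/128

Substitution gives 0/0; apply L'Hôpital's rule 4 times.
After differentiating numerator and denominator 4 times the quotient is (256*sin(4*s) + 3645/(16*(3*s + 1)^(7/2)))/(24); at s = 0 this is 1215/128.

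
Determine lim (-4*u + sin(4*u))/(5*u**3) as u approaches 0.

-32/15

Direct substitution gives 0/0.
Apply L'Hôpital: lim (4*cos(4*u) - 4)/(15*u^2), still 0/0.
Apply L'Hôpital: lim (-16*sin(4*u))/(30*u), still 0/0.
After 3 applications of L'Hôpital's rule the quotient is (-64*cos(4*u))/(30); substituting u = 0 gives -32/15.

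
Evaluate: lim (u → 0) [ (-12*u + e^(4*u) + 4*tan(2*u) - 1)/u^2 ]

8

Substitution gives 0/0 (the numerator vanishes to order 2).
Expand each term to order u^2: the coefficient of u^2 in e^(4u) is 8 and in 4·tan(2u) is 0.
Lower-order terms cancel with the polynomial part, so the numerator is (8)·u^2 + o(u^2), and the limit is (8)/(1) = 8.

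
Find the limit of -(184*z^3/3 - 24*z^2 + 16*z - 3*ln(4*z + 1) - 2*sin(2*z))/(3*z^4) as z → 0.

-64

Substitution gives 0/0 (the numerator vanishes to order 4).
Expand each term to order z^4: the coefficient of z^4 in -3·ln(1 + 4z) is 192 and in -2·sin(2z) is 0.
Lower-order terms cancel with the polynomial part, so the numerator is (192)·z^4 + o(z^4), and the limit is (192)/(-3) = -64.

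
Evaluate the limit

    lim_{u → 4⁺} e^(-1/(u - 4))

As u → 4⁺, -1/(u - 4) → −∞, so e^(-1/(u - 4)) → 0.

0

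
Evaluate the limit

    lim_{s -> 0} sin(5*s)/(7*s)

5/7

Substitution gives 0/0.
Write it as (5/7)·sin(5s)/(5s); since sin(u)/u → 1, the limit is 5/7.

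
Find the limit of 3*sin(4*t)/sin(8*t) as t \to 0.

3/2

Substitution gives 0/0.
Divide numerator and denominator by t: sin(4t)/t → 4 and sin(8t)/t → 8, so the limit is 3·4/8 = 3/2.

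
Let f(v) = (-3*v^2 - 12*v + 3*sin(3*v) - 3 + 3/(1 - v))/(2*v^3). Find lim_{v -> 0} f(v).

Substitution gives 0/0; apply L'Hôpital's rule 3 times.
After differentiating numerator and denominator 3 times the quotient is (-81*cos(3*v) + 18/(v - 1)^4)/(12); at v = 0 this is -21/4.

-21/4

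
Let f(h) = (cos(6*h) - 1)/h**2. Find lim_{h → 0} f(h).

Direct substitution gives 0/0.
Apply L'Hôpital: lim (-6*sin(6*h))/(2*h), still 0/0.
After 2 applications of L'Hôpital's rule the quotient is (-36*cos(6*h))/(2); substituting h = 0 gives -18.

-18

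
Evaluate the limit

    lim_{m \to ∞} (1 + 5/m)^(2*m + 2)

e^(10)

Write it as [(1 + 5/m)^m]^(2) · (1 + 5/m)^(2). The bracketed term tends to e^(5) and the second factor to 1, so the limit is e^(10).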